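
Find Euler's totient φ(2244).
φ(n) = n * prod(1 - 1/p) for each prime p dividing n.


2244 = 2^2 × 3 × 11 × 17
Prime factors: 2, 3, 11, 17
φ(2244) = 2244 × (1-1/2) × (1-1/3) × (1-1/11) × (1-1/17)
= 2244 × 1/2 × 2/3 × 10/11 × 16/17 = 640

φ(2244) = 640


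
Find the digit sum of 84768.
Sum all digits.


8 + 4 + 7 + 6 + 8 = 33


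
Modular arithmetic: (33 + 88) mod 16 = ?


33 + 88 = 121
121 mod 16 = 9


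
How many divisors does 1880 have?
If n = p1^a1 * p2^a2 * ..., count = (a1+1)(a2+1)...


1880 = 2^3 × 5^1 × 47^1
d(1880) = (3+1) × (1+1) × (1+1) = 16

16 divisors


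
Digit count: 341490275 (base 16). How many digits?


341490275 in base 16 = 145ABA63
Number of digits = 8

8 digits (base 16)


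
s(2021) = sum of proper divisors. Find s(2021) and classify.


Proper divisors: 1, 43, 47
Sum = 1 + 43 + 47 = 91
91 < 2021 → deficient

s(2021) = 91 (deficient)


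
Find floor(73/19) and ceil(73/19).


73/19 = 3.8421
floor = 3
ceil = 4

floor = 3, ceil = 4


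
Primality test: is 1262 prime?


1262 / 2 = 631 (exact division)
1262 is NOT prime.

No, 1262 is not prime


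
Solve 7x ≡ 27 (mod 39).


GCD(7, 39) = 1, unique solution
a^(-1) mod 39 = 28
x = 28 * 27 mod 39 = 15

x ≡ 15 (mod 39)


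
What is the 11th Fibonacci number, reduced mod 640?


F(k) mod 640 for k=1..11:
1, 1, 2, 3, 5, 8, 13, 21, 34, 55, 89
F(11) mod 640 = 89


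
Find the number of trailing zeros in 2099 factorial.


floor(2099/5) = 419
floor(2099/25) = 83
floor(2099/125) = 16
floor(2099/625) = 3
Total = 521

521 trailing zeros


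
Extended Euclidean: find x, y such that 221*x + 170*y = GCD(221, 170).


Tabular extended Euclidean (each row: r = 221*s + 170*t):
r=221, s=1, t=0
r=170, s=0, t=1
q=1: r=51, s=1, t=-1   [221*(1) + 170*(-1) = 51]
q=3: r=17, s=-3, t=4   [221*(-3) + 170*(4) = 17]
q=3: r=0, s=10, t=-13   [221*(10) + 170*(-13) = 0]
GCD = 17; from the row with r=17: x=-3, y=4
Check: 221*(-3) + 170*(4) = -663 + 680 = 17

GCD = 17, x = -3, y = 4


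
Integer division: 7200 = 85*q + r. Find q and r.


7200 = 85 * 84 + 60
Check: 7140 + 60 = 7200

q = 84, r = 60


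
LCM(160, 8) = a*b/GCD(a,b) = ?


GCD(160, 8) = 8
LCM = 160*8/8 = 1280/8 = 160

LCM = 160


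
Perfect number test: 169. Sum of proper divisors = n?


Proper divisors of 169: 1, 13
Sum = 1 + 13 = 14

No, 169 is not perfect (14 ≠ 169)


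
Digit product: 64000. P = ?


6 × 4 × 0 × 0 × 0 = 0


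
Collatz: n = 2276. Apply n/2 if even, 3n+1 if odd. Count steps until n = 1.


2276 → 1138 → 569 → 1708 → 854 → 427 → 1282 → 641 → 1924 → 962 → 481 → 1444 → 722 → 361 → 1084 → 542 → 271 → 814 → 407 → 1222 → 611 → 1834 → 917 → 2752 → 1376 → 688 → 344 → 172 → 86 → 43 → 130 → 65 → 196 → 98 → 49 → 148 → 74 → 37 → 112 → 56 → 28 → 14 → 7 → 22 → 11 → 34 → 17 → 52 → 26 → 13 → 40 → 20 → 10 → 5 → 16 → 8 → 4 → 2 → 1
Total steps = 58

58 steps


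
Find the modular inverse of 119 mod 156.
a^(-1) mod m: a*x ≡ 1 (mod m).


Use the extended Euclidean algorithm on (156, 119); each row r = 156*s + 119*t:
r=156, s=1, t=0
r=119, s=0, t=1
q=1: r=37, s=1, t=-1   [156*(1) + 119*(-1) = 37]
q=3: r=8, s=-3, t=4   [156*(-3) + 119*(4) = 8]
q=4: r=5, s=13, t=-17   [156*(13) + 119*(-17) = 5]
q=1: r=3, s=-16, t=21   [156*(-16) + 119*(21) = 3]
q=1: r=2, s=29, t=-38   [156*(29) + 119*(-38) = 2]
q=1: r=1, s=-45, t=59   [156*(-45) + 119*(59) = 1]
q=2: r=0, s=119, t=-156   [156*(119) + 119*(-156) = 0]
GCD = 1 with t = 59, so 119*(59) ≡ 1 (mod 156)
Inverse = 59 mod 156 = 59
Check: 119 * 59 = 7021 ≡ 1 (mod 156)

119^(-1) ≡ 59 (mod 156)


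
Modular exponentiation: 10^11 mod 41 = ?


10^1 mod 41 = 10
10^2 mod 41 = 18
10^3 mod 41 = 16
10^4 mod 41 = 37
10^5 mod 41 = 1
10^6 mod 41 = 10
10^7 mod 41 = 18
10^8 mod 41 = 16
10^9 mod 41 = 37
10^10 mod 41 = 1
10^11 mod 41 = 10


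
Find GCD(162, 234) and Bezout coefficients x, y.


Tabular extended Euclidean (each row: r = 162*s + 234*t):
r=162, s=1, t=0
r=234, s=0, t=1
q=0: r=162, s=1, t=0   [162*(1) + 234*(0) = 162]
q=1: r=72, s=-1, t=1   [162*(-1) + 234*(1) = 72]
q=2: r=18, s=3, t=-2   [162*(3) + 234*(-2) = 18]
q=4: r=0, s=-13, t=9   [162*(-13) + 234*(9) = 0]
GCD = 18; from the row with r=18: x=3, y=-2
Check: 162*(3) + 234*(-2) = 486 - 468 = 18

GCD = 18, x = 3, y = -2


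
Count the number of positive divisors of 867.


867 = 3^1 × 17^2
d(867) = (1+1) × (2+1) = 6

6 divisors


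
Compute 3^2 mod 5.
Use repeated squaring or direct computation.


3^1 mod 5 = 3
3^2 mod 5 = 4


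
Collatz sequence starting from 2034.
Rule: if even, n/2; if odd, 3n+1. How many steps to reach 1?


2034 → 1017 → 3052 → 1526 → 763 → 2290 → 1145 → 3436 → 1718 → 859 → 2578 → 1289 → 3868 → 1934 → 967 → 2902 → 1451 → 4354 → 2177 → 6532 → 3266 → 1633 → 4900 → 2450 → 1225 → 3676 → 1838 → 919 → 2758 → 1379 → 4138 → 2069 → 6208 → 3104 → 1552 → 776 → 388 → 194 → 97 → 292 → 146 → 73 → 220 → 110 → 55 → 166 → 83 → 250 → 125 → 376 → 188 → 94 → 47 → 142 → 71 → 214 → 107 → 322 → 161 → 484 → 242 → 121 → 364 → 182 → 91 → 274 → 137 → 412 → 206 → 103 → 310 → 155 → 466 → 233 → 700 → 350 → 175 → 526 → 263 → 790 → 395 → 1186 → 593 → 1780 → 890 → 445 → 1336 → 668 → 334 → 167 → 502 → 251 → 754 → 377 → 1132 → 566 → 283 → 850 → 425 → 1276 → 638 → 319 → 958 → 479 → 1438 → 719 → 2158 → 1079 → 3238 → 1619 → 4858 → 2429 → 7288 → 3644 → 1822 → 911 → 2734 → 1367 → 4102 → 2051 → 6154 → 3077 → 9232 → 4616 → 2308 → 1154 → 577 → 1732 → 866 → 433 → 1300 → 650 → 325 → 976 → 488 → 244 → 122 → 61 → 184 → 92 → 46 → 23 → 70 → 35 → 106 → 53 → 160 → 80 → 40 → 20 → 10 → 5 → 16 → 8 → 4 → 2 → 1
Total steps = 156

156 steps


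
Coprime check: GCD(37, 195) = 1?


Euclidean algorithm:
195 = 5 * 37 + 10
37 = 3 * 10 + 7
10 = 1 * 7 + 3
7 = 2 * 3 + 1
3 = 3 * 1 + 0
GCD(37, 195) = 1

Yes, coprime (GCD = 1)


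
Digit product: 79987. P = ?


7 × 9 × 9 × 8 × 7 = 31752


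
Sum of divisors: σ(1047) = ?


Divisors of 1047: 1, 3, 349, 1047
Sum = 1 + 3 + 349 + 1047 = 1400

σ(1047) = 1400


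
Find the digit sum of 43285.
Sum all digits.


4 + 3 + 2 + 8 + 5 = 22


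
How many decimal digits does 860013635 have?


860013635 has 9 digits in base 10
floor(log10(860013635)) + 1 = floor(8.9345) + 1 = 9

9 digits (base 10)


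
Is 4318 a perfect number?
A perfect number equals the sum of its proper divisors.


Proper divisors of 4318: 1, 2, 17, 34, 127, 254, 2159
Sum = 1 + 2 + 17 + 34 + 127 + 254 + 2159 = 2594

No, 4318 is not perfect (2594 ≠ 4318)


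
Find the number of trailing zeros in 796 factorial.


floor(796/5) = 159
floor(796/25) = 31
floor(796/125) = 6
floor(796/625) = 1
Total = 197

197 trailing zeros


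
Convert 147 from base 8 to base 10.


147 (base 8) = 103 (decimal)
103 (decimal) = 103 (base 10)


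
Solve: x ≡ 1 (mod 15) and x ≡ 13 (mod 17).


M = 15*17 = 255
M1 = M/15 = 17, M2 = M/17 = 15
M1^(-1) mod 15 = 8, M2^(-1) mod 17 = 8
x = 1*17*8 + 13*15*8 = 1696
1696 mod 255 = 166
Check: 166 mod 15 = 1 ✓, 166 mod 17 = 13 ✓

x ≡ 166 (mod 255)


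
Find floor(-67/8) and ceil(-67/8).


-67/8 = -8.3750
floor = -9
ceil = -8

floor = -9, ceil = -8


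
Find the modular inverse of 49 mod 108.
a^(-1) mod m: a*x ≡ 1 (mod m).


Use the extended Euclidean algorithm on (108, 49); each row r = 108*s + 49*t:
r=108, s=1, t=0
r=49, s=0, t=1
q=2: r=10, s=1, t=-2   [108*(1) + 49*(-2) = 10]
q=4: r=9, s=-4, t=9   [108*(-4) + 49*(9) = 9]
q=1: r=1, s=5, t=-11   [108*(5) + 49*(-11) = 1]
q=9: r=0, s=-49, t=108   [108*(-49) + 49*(108) = 0]
GCD = 1 with t = -11, so 49*(-11) ≡ 1 (mod 108)
Inverse = -11 mod 108 = 97
Check: 49 * 97 = 4753 ≡ 1 (mod 108)

49^(-1) ≡ 97 (mod 108)


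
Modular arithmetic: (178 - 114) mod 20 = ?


178 - 114 = 64
64 mod 20 = 4


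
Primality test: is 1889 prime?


Check divisors up to sqrt(1889) = 43.4626
No divisors found.
1889 is prime.

Yes, 1889 is prime


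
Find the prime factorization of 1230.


1230 / 2 = 615
615 / 3 = 205
205 / 5 = 41
41 / 41 = 1
1230 = 2 × 3 × 5 × 41


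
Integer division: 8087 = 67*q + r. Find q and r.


8087 = 67 * 120 + 47
Check: 8040 + 47 = 8087

q = 120, r = 47


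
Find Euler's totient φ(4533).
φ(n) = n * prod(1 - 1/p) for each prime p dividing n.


4533 = 3 × 1511
Prime factors: 3, 1511
φ(4533) = 4533 × (1-1/3) × (1-1/1511)
= 4533 × 2/3 × 1510/1511 = 3020

φ(4533) = 3020


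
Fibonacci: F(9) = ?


Sequence: 1, 1, 2, 3, 5, 8, 13, 21, 34
F(9) = 34


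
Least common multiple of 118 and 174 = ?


GCD(118, 174) = 2
LCM = 118*174/2 = 20532/2 = 10266

LCM = 10266


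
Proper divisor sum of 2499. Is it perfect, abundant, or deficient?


Proper divisors: 1, 3, 7, 17, 21, 49, 51, 119, 147, 357, 833
Sum = 1 + 3 + 7 + 17 + 21 + 49 + 51 + 119 + 147 + 357 + 833 = 1605
1605 < 2499 → deficient

s(2499) = 1605 (deficient)


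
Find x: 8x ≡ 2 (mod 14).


GCD(8, 14) = 2 divides 2
Divide: 4x ≡ 1 (mod 7)
x ≡ 2 (mod 7)


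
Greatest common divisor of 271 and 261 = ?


271 = 1 * 261 + 10
261 = 26 * 10 + 1
10 = 10 * 1 + 0
GCD = 1


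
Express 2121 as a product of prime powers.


2121 / 3 = 707
707 / 7 = 101
101 / 101 = 1
2121 = 3 × 7 × 101


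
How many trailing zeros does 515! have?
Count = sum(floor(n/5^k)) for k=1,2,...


floor(515/5) = 103
floor(515/25) = 20
floor(515/125) = 4
Total = 127

127 trailing zeros


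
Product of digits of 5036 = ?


5 × 0 × 3 × 6 = 0


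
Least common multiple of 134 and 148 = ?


GCD(134, 148) = 2
LCM = 134*148/2 = 19832/2 = 9916

LCM = 9916


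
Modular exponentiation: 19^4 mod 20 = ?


19^1 mod 20 = 19
19^2 mod 20 = 1
19^3 mod 20 = 19
19^4 mod 20 = 1


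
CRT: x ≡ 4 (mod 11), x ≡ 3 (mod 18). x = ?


M = 11*18 = 198
M1 = M/11 = 18, M2 = M/18 = 11
M1^(-1) mod 11 = 8, M2^(-1) mod 18 = 5
x = 4*18*8 + 3*11*5 = 741
741 mod 198 = 147
Check: 147 mod 11 = 4 ✓, 147 mod 18 = 3 ✓

x ≡ 147 (mod 198)


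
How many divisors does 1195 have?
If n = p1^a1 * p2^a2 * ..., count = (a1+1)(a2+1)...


1195 = 5^1 × 239^1
d(1195) = (1+1) × (1+1) = 4

4 divisors


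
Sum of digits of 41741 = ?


4 + 1 + 7 + 4 + 1 = 17


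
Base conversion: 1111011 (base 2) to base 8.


1111011 (base 2) = 123 (decimal)
123 (decimal) = 173 (base 8)


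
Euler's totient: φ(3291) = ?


3291 = 3 × 1097
Prime factors: 3, 1097
φ(3291) = 3291 × (1-1/3) × (1-1/1097)
= 3291 × 2/3 × 1096/1097 = 2192

φ(3291) = 2192


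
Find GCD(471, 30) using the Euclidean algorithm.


471 = 15 * 30 + 21
30 = 1 * 21 + 9
21 = 2 * 9 + 3
9 = 3 * 3 + 0
GCD = 3


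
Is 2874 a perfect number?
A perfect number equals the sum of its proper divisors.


Proper divisors of 2874: 1, 2, 3, 6, 479, 958, 1437
Sum = 1 + 2 + 3 + 6 + 479 + 958 + 1437 = 2886

No, 2874 is not perfect (2886 ≠ 2874)


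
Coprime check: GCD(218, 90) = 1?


Euclidean algorithm:
218 = 2 * 90 + 38
90 = 2 * 38 + 14
38 = 2 * 14 + 10
14 = 1 * 10 + 4
10 = 2 * 4 + 2
4 = 2 * 2 + 0
GCD(218, 90) = 2

No, not coprime (GCD = 2)


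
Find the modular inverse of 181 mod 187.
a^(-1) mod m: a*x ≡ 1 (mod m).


Use the extended Euclidean algorithm on (187, 181); each row r = 187*s + 181*t:
r=187, s=1, t=0
r=181, s=0, t=1
q=1: r=6, s=1, t=-1   [187*(1) + 181*(-1) = 6]
q=30: r=1, s=-30, t=31   [187*(-30) + 181*(31) = 1]
q=6: r=0, s=181, t=-187   [187*(181) + 181*(-187) = 0]
GCD = 1 with t = 31, so 181*(31) ≡ 1 (mod 187)
Inverse = 31 mod 187 = 31
Check: 181 * 31 = 5611 ≡ 1 (mod 187)

181^(-1) ≡ 31 (mod 187)


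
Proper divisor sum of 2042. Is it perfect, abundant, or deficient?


Proper divisors: 1, 2, 1021
Sum = 1 + 2 + 1021 = 1024
1024 < 2042 → deficient

s(2042) = 1024 (deficient)


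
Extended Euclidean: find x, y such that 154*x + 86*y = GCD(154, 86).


Tabular extended Euclidean (each row: r = 154*s + 86*t):
r=154, s=1, t=0
r=86, s=0, t=1
q=1: r=68, s=1, t=-1   [154*(1) + 86*(-1) = 68]
q=1: r=18, s=-1, t=2   [154*(-1) + 86*(2) = 18]
q=3: r=14, s=4, t=-7   [154*(4) + 86*(-7) = 14]
q=1: r=4, s=-5, t=9   [154*(-5) + 86*(9) = 4]
q=3: r=2, s=19, t=-34   [154*(19) + 86*(-34) = 2]
q=2: r=0, s=-43, t=77   [154*(-43) + 86*(77) = 0]
GCD = 2; from the row with r=2: x=19, y=-34
Check: 154*(19) + 86*(-34) = 2926 - 2924 = 2

GCD = 2, x = 19, y = -34


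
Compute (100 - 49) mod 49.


100 - 49 = 51
51 mod 49 = 2


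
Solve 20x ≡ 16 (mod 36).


GCD(20, 36) = 4 divides 16
Divide: 5x ≡ 4 (mod 9)
x ≡ 8 (mod 9)


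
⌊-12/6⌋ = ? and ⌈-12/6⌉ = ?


-12/6 = -2.0000
floor = -2
ceil = -2

floor = -2, ceil = -2


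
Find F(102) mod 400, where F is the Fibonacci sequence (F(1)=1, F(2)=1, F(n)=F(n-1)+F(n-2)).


F(k) mod 400 for k=1..102:
1, 1, 2, 3, 5, 8, 13, 21, 34, 55, 89, 144, 233, 377, 210, 187, 397, 184, 181, 365, 146, 111, 257, 368, 225, 193, 18, 211, 229, 40, 269, 309, 178, 87, 265, 352, 217, 169, 386, 155, 141, 296, 37, 333, 370, 303, 273, 176, 49, 225, 274, 99, 373, 72, 45, 117, 162, 279, 41, 320, 361, 281, 242, 123, 365, 88, 53, 141, 194, 335, 129, 64, 193, 257, 50, 307, 357, 264, 221, 85, 306, 391, 297, 288, 185, 73, 258, 331, 189, 120, 309, 29, 338, 367, 305, 272, 177, 49, 226, 275, 101, 376
F(102) mod 400 = 376


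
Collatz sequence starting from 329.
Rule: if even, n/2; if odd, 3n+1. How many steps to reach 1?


329 → 988 → 494 → 247 → 742 → 371 → 1114 → 557 → 1672 → 836 → 418 → 209 → 628 → 314 → 157 → 472 → 236 → 118 → 59 → 178 → 89 → 268 → 134 → 67 → 202 → 101 → 304 → 152 → 76 → 38 → 19 → 58 → 29 → 88 → 44 → 22 → 11 → 34 → 17 → 52 → 26 → 13 → 40 → 20 → 10 → 5 → 16 → 8 → 4 → 2 → 1
Total steps = 50

50 steps


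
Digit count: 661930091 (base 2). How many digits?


661930091 in base 2 = 100111011101000100000001101011
Number of digits = 30

30 digits (base 2)


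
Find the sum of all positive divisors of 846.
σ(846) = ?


Divisors of 846: 1, 2, 3, 6, 9, 18, 47, 94, 141, 282, 423, 846
Sum = 1 + 2 + 3 + 6 + 9 + 18 + 47 + 94 + 141 + 282 + 423 + 846 = 1872

σ(846) = 1872


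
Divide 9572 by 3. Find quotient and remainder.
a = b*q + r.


9572 = 3 * 3190 + 2
Check: 9570 + 2 = 9572

q = 3190, r = 2


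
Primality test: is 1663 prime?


Check divisors up to sqrt(1663) = 40.7799
No divisors found.
1663 is prime.

Yes, 1663 is prime


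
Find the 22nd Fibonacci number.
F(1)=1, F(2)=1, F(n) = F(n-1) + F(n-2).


Sequence: 1, 1, 2, 3, 5, 8, 13, 21, 34, 55, 89, 144, 233, 377, 610, 987, 1597, 2584, 4181, 6765, 10946, 17711
F(22) = 17711


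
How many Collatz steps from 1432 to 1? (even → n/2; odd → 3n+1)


1432 → 716 → 358 → 179 → 538 → 269 → 808 → 404 → 202 → 101 → 304 → 152 → 76 → 38 → 19 → 58 → 29 → 88 → 44 → 22 → 11 → 34 → 17 → 52 → 26 → 13 → 40 → 20 → 10 → 5 → 16 → 8 → 4 → 2 → 1
Total steps = 34

34 steps


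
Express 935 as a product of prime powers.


935 / 5 = 187
187 / 11 = 17
17 / 17 = 1
935 = 5 × 11 × 17


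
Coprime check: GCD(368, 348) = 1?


Euclidean algorithm:
368 = 1 * 348 + 20
348 = 17 * 20 + 8
20 = 2 * 8 + 4
8 = 2 * 4 + 0
GCD(368, 348) = 4

No, not coprime (GCD = 4)


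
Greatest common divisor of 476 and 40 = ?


476 = 11 * 40 + 36
40 = 1 * 36 + 4
36 = 9 * 4 + 0
GCD = 4


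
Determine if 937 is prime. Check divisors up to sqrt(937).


Check divisors up to sqrt(937) = 30.6105
No divisors found.
937 is prime.

Yes, 937 is prime


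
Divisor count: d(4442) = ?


4442 = 2^1 × 2221^1
d(4442) = (1+1) × (1+1) = 4

4 divisors


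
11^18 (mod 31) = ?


11^1 mod 31 = 11
11^2 mod 31 = 28
11^3 mod 31 = 29
11^4 mod 31 = 9
11^5 mod 31 = 6
11^6 mod 31 = 4
11^7 mod 31 = 13
11^8 mod 31 = 19
11^9 mod 31 = 23
11^10 mod 31 = 5
11^11 mod 31 = 24
11^12 mod 31 = 16
11^13 mod 31 = 21
11^14 mod 31 = 14
11^15 mod 31 = 30
11^16 mod 31 = 20
11^17 mod 31 = 3
11^18 mod 31 = 2


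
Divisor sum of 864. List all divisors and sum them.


Divisors of 864: 1, 2, 3, 4, 6, 8, 9, 12, 16, 18, 24, 27, 32, 36, 48, 54, 72, 96, 108, 144, 216, 288, 432, 864
Sum = 1 + 2 + 3 + 4 + 6 + 8 + 9 + 12 + 16 + 18 + 24 + 27 + 32 + 36 + 48 + 54 + 72 + 96 + 108 + 144 + 216 + 288 + 432 + 864 = 2520

σ(864) = 2520


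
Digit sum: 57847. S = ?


5 + 7 + 8 + 4 + 7 = 31


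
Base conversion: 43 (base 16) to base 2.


43 (base 16) = 67 (decimal)
67 (decimal) = 1000011 (base 2)


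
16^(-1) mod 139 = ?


Use the extended Euclidean algorithm on (139, 16); each row r = 139*s + 16*t:
r=139, s=1, t=0
r=16, s=0, t=1
q=8: r=11, s=1, t=-8   [139*(1) + 16*(-8) = 11]
q=1: r=5, s=-1, t=9   [139*(-1) + 16*(9) = 5]
q=2: r=1, s=3, t=-26   [139*(3) + 16*(-26) = 1]
q=5: r=0, s=-16, t=139   [139*(-16) + 16*(139) = 0]
GCD = 1 with t = -26, so 16*(-26) ≡ 1 (mod 139)
Inverse = -26 mod 139 = 113
Check: 16 * 113 = 1808 ≡ 1 (mod 139)

16^(-1) ≡ 113 (mod 139)


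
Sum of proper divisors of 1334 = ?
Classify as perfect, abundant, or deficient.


Proper divisors: 1, 2, 23, 29, 46, 58, 667
Sum = 1 + 2 + 23 + 29 + 46 + 58 + 667 = 826
826 < 1334 → deficient

s(1334) = 826 (deficient)


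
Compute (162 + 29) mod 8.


162 + 29 = 191
191 mod 8 = 7


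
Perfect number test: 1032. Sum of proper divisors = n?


Proper divisors of 1032: 1, 2, 3, 4, 6, 8, 12, 24, 43, 86, 129, 172, 258, 344, 516
Sum = 1 + 2 + 3 + 4 + 6 + 8 + 12 + 24 + 43 + 86 + 129 + 172 + 258 + 344 + 516 = 1608

No, 1032 is not perfect (1608 ≠ 1032)


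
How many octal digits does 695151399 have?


695151399 in base 8 = 5133625447
Number of digits = 10

10 digits (base 8)


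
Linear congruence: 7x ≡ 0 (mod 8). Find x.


GCD(7, 8) = 1, unique solution
a^(-1) mod 8 = 7
x = 7 * 0 mod 8 = 0

x ≡ 0 (mod 8)


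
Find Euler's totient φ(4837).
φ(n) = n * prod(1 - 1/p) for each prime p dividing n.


4837 = 7 × 691
Prime factors: 7, 691
φ(4837) = 4837 × (1-1/7) × (1-1/691)
= 4837 × 6/7 × 690/691 = 4140

φ(4837) = 4140


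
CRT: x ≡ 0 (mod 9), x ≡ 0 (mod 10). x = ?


M = 9*10 = 90
M1 = M/9 = 10, M2 = M/10 = 9
M1^(-1) mod 9 = 1, M2^(-1) mod 10 = 9
x = 0*10*1 + 0*9*9 = 0
0 mod 90 = 0
Check: 0 mod 9 = 0 ✓, 0 mod 10 = 0 ✓

x ≡ 0 (mod 90)


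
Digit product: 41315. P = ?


4 × 1 × 3 × 1 × 5 = 60


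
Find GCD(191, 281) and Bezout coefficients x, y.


Tabular extended Euclidean (each row: r = 191*s + 281*t):
r=191, s=1, t=0
r=281, s=0, t=1
q=0: r=191, s=1, t=0   [191*(1) + 281*(0) = 191]
q=1: r=90, s=-1, t=1   [191*(-1) + 281*(1) = 90]
q=2: r=11, s=3, t=-2   [191*(3) + 281*(-2) = 11]
q=8: r=2, s=-25, t=17   [191*(-25) + 281*(17) = 2]
q=5: r=1, s=128, t=-87   [191*(128) + 281*(-87) = 1]
q=2: r=0, s=-281, t=191   [191*(-281) + 281*(191) = 0]
GCD = 1; from the row with r=1: x=128, y=-87
Check: 191*(128) + 281*(-87) = 24448 - 24447 = 1

GCD = 1, x = 128, y = -87


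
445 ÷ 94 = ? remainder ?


445 = 94 * 4 + 69
Check: 376 + 69 = 445

q = 4, r = 69


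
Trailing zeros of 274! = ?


floor(274/5) = 54
floor(274/25) = 10
floor(274/125) = 2
Total = 66

66 trailing zeros


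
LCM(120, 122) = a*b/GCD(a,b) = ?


GCD(120, 122) = 2
LCM = 120*122/2 = 14640/2 = 7320

LCM = 7320


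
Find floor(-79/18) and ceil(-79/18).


-79/18 = -4.3889
floor = -5
ceil = -4

floor = -5, ceil = -4


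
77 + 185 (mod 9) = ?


77 + 185 = 262
262 mod 9 = 1


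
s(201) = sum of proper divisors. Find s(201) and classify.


Proper divisors: 1, 3, 67
Sum = 1 + 3 + 67 = 71
71 < 201 → deficient

s(201) = 71 (deficient)


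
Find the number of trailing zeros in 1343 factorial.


floor(1343/5) = 268
floor(1343/25) = 53
floor(1343/125) = 10
floor(1343/625) = 2
Total = 333

333 trailing zeros


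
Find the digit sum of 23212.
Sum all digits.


2 + 3 + 2 + 1 + 2 = 10


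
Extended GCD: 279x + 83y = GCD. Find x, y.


Tabular extended Euclidean (each row: r = 279*s + 83*t):
r=279, s=1, t=0
r=83, s=0, t=1
q=3: r=30, s=1, t=-3   [279*(1) + 83*(-3) = 30]
q=2: r=23, s=-2, t=7   [279*(-2) + 83*(7) = 23]
q=1: r=7, s=3, t=-10   [279*(3) + 83*(-10) = 7]
q=3: r=2, s=-11, t=37   [279*(-11) + 83*(37) = 2]
q=3: r=1, s=36, t=-121   [279*(36) + 83*(-121) = 1]
q=2: r=0, s=-83, t=279   [279*(-83) + 83*(279) = 0]
GCD = 1; from the row with r=1: x=36, y=-121
Check: 279*(36) + 83*(-121) = 10044 - 10043 = 1

GCD = 1, x = 36, y = -121


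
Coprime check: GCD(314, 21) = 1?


Euclidean algorithm:
314 = 14 * 21 + 20
21 = 1 * 20 + 1
20 = 20 * 1 + 0
GCD(314, 21) = 1

Yes, coprime (GCD = 1)


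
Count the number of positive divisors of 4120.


4120 = 2^3 × 5^1 × 103^1
d(4120) = (3+1) × (1+1) × (1+1) = 16

16 divisors


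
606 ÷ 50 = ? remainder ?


606 = 50 * 12 + 6
Check: 600 + 6 = 606

q = 12, r = 6


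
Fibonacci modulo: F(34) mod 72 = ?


F(k) mod 72 for k=1..34:
1, 1, 2, 3, 5, 8, 13, 21, 34, 55, 17, 0, 17, 17, 34, 51, 13, 64, 5, 69, 2, 71, 1, 0, 1, 1, 2, 3, 5, 8, 13, 21, 34, 55
F(34) mod 72 = 55


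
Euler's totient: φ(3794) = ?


3794 = 2 × 7 × 271
Prime factors: 2, 7, 271
φ(3794) = 3794 × (1-1/2) × (1-1/7) × (1-1/271)
= 3794 × 1/2 × 6/7 × 270/271 = 1620

φ(3794) = 1620


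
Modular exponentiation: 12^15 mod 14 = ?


12^1 mod 14 = 12
12^2 mod 14 = 4
12^3 mod 14 = 6
12^4 mod 14 = 2
12^5 mod 14 = 10
12^6 mod 14 = 8
12^7 mod 14 = 12
12^8 mod 14 = 4
12^9 mod 14 = 6
12^10 mod 14 = 2
12^11 mod 14 = 10
12^12 mod 14 = 8
12^13 mod 14 = 12
12^14 mod 14 = 4
12^15 mod 14 = 6


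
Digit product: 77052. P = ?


7 × 7 × 0 × 5 × 2 = 0


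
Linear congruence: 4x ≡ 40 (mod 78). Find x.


GCD(4, 78) = 2 divides 40
Divide: 2x ≡ 20 (mod 39)
x ≡ 10 (mod 39)


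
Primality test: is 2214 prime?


2214 / 2 = 1107 (exact division)
2214 is NOT prime.

No, 2214 is not prime


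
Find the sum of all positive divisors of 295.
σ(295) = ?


Divisors of 295: 1, 5, 59, 295
Sum = 1 + 5 + 59 + 295 = 360

σ(295) = 360


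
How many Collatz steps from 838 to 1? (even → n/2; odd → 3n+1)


838 → 419 → 1258 → 629 → 1888 → 944 → 472 → 236 → 118 → 59 → 178 → 89 → 268 → 134 → 67 → 202 → 101 → 304 → 152 → 76 → 38 → 19 → 58 → 29 → 88 → 44 → 22 → 11 → 34 → 17 → 52 → 26 → 13 → 40 → 20 → 10 → 5 → 16 → 8 → 4 → 2 → 1
Total steps = 41

41 steps


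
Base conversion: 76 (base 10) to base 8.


76 (base 10) = 76 (decimal)
76 (decimal) = 114 (base 8)


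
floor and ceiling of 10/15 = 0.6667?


10/15 = 0.6667
floor = 0
ceil = 1

floor = 0, ceil = 1


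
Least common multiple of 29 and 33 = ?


GCD(29, 33) = 1
LCM = 29*33/1 = 957/1 = 957

LCM = 957


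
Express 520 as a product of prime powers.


520 / 2 = 260
260 / 2 = 130
130 / 2 = 65
65 / 5 = 13
13 / 13 = 1
520 = 2^3 × 5 × 13


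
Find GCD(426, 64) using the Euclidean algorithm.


426 = 6 * 64 + 42
64 = 1 * 42 + 22
42 = 1 * 22 + 20
22 = 1 * 20 + 2
20 = 10 * 2 + 0
GCD = 2


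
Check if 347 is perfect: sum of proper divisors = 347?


Proper divisors of 347: 1
Sum = 1 = 1

No, 347 is not perfect (1 ≠ 347)


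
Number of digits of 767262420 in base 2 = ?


767262420 in base 2 = 101101101110110111111011010100
Number of digits = 30

30 digits (base 2)


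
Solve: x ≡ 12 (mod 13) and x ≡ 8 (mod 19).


M = 13*19 = 247
M1 = M/13 = 19, M2 = M/19 = 13
M1^(-1) mod 13 = 11, M2^(-1) mod 19 = 3
x = 12*19*11 + 8*13*3 = 2820
2820 mod 247 = 103
Check: 103 mod 13 = 12 ✓, 103 mod 19 = 8 ✓

x ≡ 103 (mod 247)


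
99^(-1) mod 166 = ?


Use the extended Euclidean algorithm on (166, 99); each row r = 166*s + 99*t:
r=166, s=1, t=0
r=99, s=0, t=1
q=1: r=67, s=1, t=-1   [166*(1) + 99*(-1) = 67]
q=1: r=32, s=-1, t=2   [166*(-1) + 99*(2) = 32]
q=2: r=3, s=3, t=-5   [166*(3) + 99*(-5) = 3]
q=10: r=2, s=-31, t=52   [166*(-31) + 99*(52) = 2]
q=1: r=1, s=34, t=-57   [166*(34) + 99*(-57) = 1]
q=2: r=0, s=-99, t=166   [166*(-99) + 99*(166) = 0]
GCD = 1 with t = -57, so 99*(-57) ≡ 1 (mod 166)
Inverse = -57 mod 166 = 109
Check: 99 * 109 = 10791 ≡ 1 (mod 166)

99^(-1) ≡ 109 (mod 166)


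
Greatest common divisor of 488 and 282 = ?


488 = 1 * 282 + 206
282 = 1 * 206 + 76
206 = 2 * 76 + 54
76 = 1 * 54 + 22
54 = 2 * 22 + 10
22 = 2 * 10 + 2
10 = 5 * 2 + 0
GCD = 2


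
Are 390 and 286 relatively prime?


Euclidean algorithm:
390 = 1 * 286 + 104
286 = 2 * 104 + 78
104 = 1 * 78 + 26
78 = 3 * 26 + 0
GCD(390, 286) = 26

No, not coprime (GCD = 26)


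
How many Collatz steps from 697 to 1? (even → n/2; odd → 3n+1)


697 → 2092 → 1046 → 523 → 1570 → 785 → 2356 → 1178 → 589 → 1768 → 884 → 442 → 221 → 664 → 332 → 166 → 83 → 250 → 125 → 376 → 188 → 94 → 47 → 142 → 71 → 214 → 107 → 322 → 161 → 484 → 242 → 121 → 364 → 182 → 91 → 274 → 137 → 412 → 206 → 103 → 310 → 155 → 466 → 233 → 700 → 350 → 175 → 526 → 263 → 790 → 395 → 1186 → 593 → 1780 → 890 → 445 → 1336 → 668 → 334 → 167 → 502 → 251 → 754 → 377 → 1132 → 566 → 283 → 850 → 425 → 1276 → 638 → 319 → 958 → 479 → 1438 → 719 → 2158 → 1079 → 3238 → 1619 → 4858 → 2429 → 7288 → 3644 → 1822 → 911 → 2734 → 1367 → 4102 → 2051 → 6154 → 3077 → 9232 → 4616 → 2308 → 1154 → 577 → 1732 → 866 → 433 → 1300 → 650 → 325 → 976 → 488 → 244 → 122 → 61 → 184 → 92 → 46 → 23 → 70 → 35 → 106 → 53 → 160 → 80 → 40 → 20 → 10 → 5 → 16 → 8 → 4 → 2 → 1
Total steps = 126

126 steps


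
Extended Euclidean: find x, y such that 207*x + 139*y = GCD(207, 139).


Tabular extended Euclidean (each row: r = 207*s + 139*t):
r=207, s=1, t=0
r=139, s=0, t=1
q=1: r=68, s=1, t=-1   [207*(1) + 139*(-1) = 68]
q=2: r=3, s=-2, t=3   [207*(-2) + 139*(3) = 3]
q=22: r=2, s=45, t=-67   [207*(45) + 139*(-67) = 2]
q=1: r=1, s=-47, t=70   [207*(-47) + 139*(70) = 1]
q=2: r=0, s=139, t=-207   [207*(139) + 139*(-207) = 0]
GCD = 1; from the row with r=1: x=-47, y=70
Check: 207*(-47) + 139*(70) = -9729 + 9730 = 1

GCD = 1, x = -47, y = 70


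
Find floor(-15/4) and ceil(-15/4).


-15/4 = -3.7500
floor = -4
ceil = -3

floor = -4, ceil = -3


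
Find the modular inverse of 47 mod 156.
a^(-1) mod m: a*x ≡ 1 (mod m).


Use the extended Euclidean algorithm on (156, 47); each row r = 156*s + 47*t:
r=156, s=1, t=0
r=47, s=0, t=1
q=3: r=15, s=1, t=-3   [156*(1) + 47*(-3) = 15]
q=3: r=2, s=-3, t=10   [156*(-3) + 47*(10) = 2]
q=7: r=1, s=22, t=-73   [156*(22) + 47*(-73) = 1]
q=2: r=0, s=-47, t=156   [156*(-47) + 47*(156) = 0]
GCD = 1 with t = -73, so 47*(-73) ≡ 1 (mod 156)
Inverse = -73 mod 156 = 83
Check: 47 * 83 = 3901 ≡ 1 (mod 156)

47^(-1) ≡ 83 (mod 156)


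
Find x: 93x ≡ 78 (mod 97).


GCD(93, 97) = 1, unique solution
a^(-1) mod 97 = 24
x = 24 * 78 mod 97 = 29

x ≡ 29 (mod 97)


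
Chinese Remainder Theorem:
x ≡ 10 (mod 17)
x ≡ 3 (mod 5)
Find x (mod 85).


M = 17*5 = 85
M1 = M/17 = 5, M2 = M/5 = 17
M1^(-1) mod 17 = 7, M2^(-1) mod 5 = 3
x = 10*5*7 + 3*17*3 = 503
503 mod 85 = 78
Check: 78 mod 17 = 10 ✓, 78 mod 5 = 3 ✓

x ≡ 78 (mod 85)


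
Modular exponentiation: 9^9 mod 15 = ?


9^1 mod 15 = 9
9^2 mod 15 = 6
9^3 mod 15 = 9
9^4 mod 15 = 6
9^5 mod 15 = 9
9^6 mod 15 = 6
9^7 mod 15 = 9
9^8 mod 15 = 6
9^9 mod 15 = 9


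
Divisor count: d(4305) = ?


4305 = 3^1 × 5^1 × 7^1 × 41^1
d(4305) = (1+1) × (1+1) × (1+1) × (1+1) = 16

16 divisors


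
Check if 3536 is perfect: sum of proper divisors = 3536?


Proper divisors of 3536: 1, 2, 4, 8, 13, 16, 17, 26, 34, 52, 68, 104, 136, 208, 221, 272, 442, 884, 1768
Sum = 1 + 2 + 4 + 8 + 13 + 16 + 17 + 26 + 34 + 52 + 68 + 104 + 136 + 208 + 221 + 272 + 442 + 884 + 1768 = 4276

No, 3536 is not perfect (4276 ≠ 3536)


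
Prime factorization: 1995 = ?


1995 / 3 = 665
665 / 5 = 133
133 / 7 = 19
19 / 19 = 1
1995 = 3 × 5 × 7 × 19


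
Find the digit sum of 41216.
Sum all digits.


4 + 1 + 2 + 1 + 6 = 14


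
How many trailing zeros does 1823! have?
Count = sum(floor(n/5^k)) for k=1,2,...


floor(1823/5) = 364
floor(1823/25) = 72
floor(1823/125) = 14
floor(1823/625) = 2
Total = 452

452 trailing zeros


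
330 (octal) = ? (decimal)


330 (base 8) = 216 (decimal)
216 (decimal) = 216 (base 10)


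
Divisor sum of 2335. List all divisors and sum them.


Divisors of 2335: 1, 5, 467, 2335
Sum = 1 + 5 + 467 + 2335 = 2808

σ(2335) = 2808


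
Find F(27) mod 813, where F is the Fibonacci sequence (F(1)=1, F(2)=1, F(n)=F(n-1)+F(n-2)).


F(k) mod 813 for k=1..27:
1, 1, 2, 3, 5, 8, 13, 21, 34, 55, 89, 144, 233, 377, 610, 174, 784, 145, 116, 261, 377, 638, 202, 27, 229, 256, 485
F(27) mod 813 = 485


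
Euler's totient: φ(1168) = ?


1168 = 2^4 × 73
Prime factors: 2, 73
φ(1168) = 1168 × (1-1/2) × (1-1/73)
= 1168 × 1/2 × 72/73 = 576

φ(1168) = 576


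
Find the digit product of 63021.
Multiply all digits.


6 × 3 × 0 × 2 × 1 = 0


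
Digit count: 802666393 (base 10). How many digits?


802666393 has 9 digits in base 10
floor(log10(802666393)) + 1 = floor(8.9045) + 1 = 9

9 digits (base 10)


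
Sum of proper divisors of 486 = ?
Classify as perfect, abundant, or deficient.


Proper divisors: 1, 2, 3, 6, 9, 18, 27, 54, 81, 162, 243
Sum = 1 + 2 + 3 + 6 + 9 + 18 + 27 + 54 + 81 + 162 + 243 = 606
606 > 486 → abundant

s(486) = 606 (abundant)


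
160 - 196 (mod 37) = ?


160 - 196 = -36
-36 mod 37 = 1


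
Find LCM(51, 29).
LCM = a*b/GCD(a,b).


GCD(51, 29) = 1
LCM = 51*29/1 = 1479/1 = 1479

LCM = 1479


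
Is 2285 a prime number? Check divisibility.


2285 / 5 = 457 (exact division)
2285 is NOT prime.

No, 2285 is not prime


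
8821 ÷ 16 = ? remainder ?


8821 = 16 * 551 + 5
Check: 8816 + 5 = 8821

q = 551, r = 5


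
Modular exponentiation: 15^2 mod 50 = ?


15^1 mod 50 = 15
15^2 mod 50 = 25


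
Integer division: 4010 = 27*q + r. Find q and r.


4010 = 27 * 148 + 14
Check: 3996 + 14 = 4010

q = 148, r = 14


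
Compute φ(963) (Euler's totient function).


963 = 3^2 × 107
Prime factors: 3, 107
φ(963) = 963 × (1-1/3) × (1-1/107)
= 963 × 2/3 × 106/107 = 636

φ(963) = 636


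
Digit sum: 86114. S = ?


8 + 6 + 1 + 1 + 4 = 20


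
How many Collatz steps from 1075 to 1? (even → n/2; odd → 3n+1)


1075 → 3226 → 1613 → 4840 → 2420 → 1210 → 605 → 1816 → 908 → 454 → 227 → 682 → 341 → 1024 → 512 → 256 → 128 → 64 → 32 → 16 → 8 → 4 → 2 → 1
Total steps = 23

23 steps


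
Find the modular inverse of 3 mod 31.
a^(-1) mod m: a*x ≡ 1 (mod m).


Use the extended Euclidean algorithm on (31, 3); each row r = 31*s + 3*t:
r=31, s=1, t=0
r=3, s=0, t=1
q=10: r=1, s=1, t=-10   [31*(1) + 3*(-10) = 1]
q=3: r=0, s=-3, t=31   [31*(-3) + 3*(31) = 0]
GCD = 1 with t = -10, so 3*(-10) ≡ 1 (mod 31)
Inverse = -10 mod 31 = 21
Check: 3 * 21 = 63 ≡ 1 (mod 31)

3^(-1) ≡ 21 (mod 31)


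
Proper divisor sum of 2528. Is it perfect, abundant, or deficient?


Proper divisors: 1, 2, 4, 8, 16, 32, 79, 158, 316, 632, 1264
Sum = 1 + 2 + 4 + 8 + 16 + 32 + 79 + 158 + 316 + 632 + 1264 = 2512
2512 < 2528 → deficient

s(2528) = 2512 (deficient)


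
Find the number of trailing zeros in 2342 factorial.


floor(2342/5) = 468
floor(2342/25) = 93
floor(2342/125) = 18
floor(2342/625) = 3
Total = 582

582 trailing zeros


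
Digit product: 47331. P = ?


4 × 7 × 3 × 3 × 1 = 252


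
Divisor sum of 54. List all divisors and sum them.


Divisors of 54: 1, 2, 3, 6, 9, 18, 27, 54
Sum = 1 + 2 + 3 + 6 + 9 + 18 + 27 + 54 = 120

σ(54) = 120


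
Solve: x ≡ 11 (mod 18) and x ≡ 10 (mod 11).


M = 18*11 = 198
M1 = M/18 = 11, M2 = M/11 = 18
M1^(-1) mod 18 = 5, M2^(-1) mod 11 = 8
x = 11*11*5 + 10*18*8 = 2045
2045 mod 198 = 65
Check: 65 mod 18 = 11 ✓, 65 mod 11 = 10 ✓

x ≡ 65 (mod 198)


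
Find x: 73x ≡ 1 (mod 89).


GCD(73, 89) = 1, unique solution
a^(-1) mod 89 = 50
x = 50 * 1 mod 89 = 50

x ≡ 50 (mod 89)


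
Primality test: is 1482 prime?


1482 / 2 = 741 (exact division)
1482 is NOT prime.

No, 1482 is not prime


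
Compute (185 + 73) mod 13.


185 + 73 = 258
258 mod 13 = 11


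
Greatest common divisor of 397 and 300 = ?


397 = 1 * 300 + 97
300 = 3 * 97 + 9
97 = 10 * 9 + 7
9 = 1 * 7 + 2
7 = 3 * 2 + 1
2 = 2 * 1 + 0
GCD = 1


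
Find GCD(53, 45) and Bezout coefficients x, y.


Tabular extended Euclidean (each row: r = 53*s + 45*t):
r=53, s=1, t=0
r=45, s=0, t=1
q=1: r=8, s=1, t=-1   [53*(1) + 45*(-1) = 8]
q=5: r=5, s=-5, t=6   [53*(-5) + 45*(6) = 5]
q=1: r=3, s=6, t=-7   [53*(6) + 45*(-7) = 3]
q=1: r=2, s=-11, t=13   [53*(-11) + 45*(13) = 2]
q=1: r=1, s=17, t=-20   [53*(17) + 45*(-20) = 1]
q=2: r=0, s=-45, t=53   [53*(-45) + 45*(53) = 0]
GCD = 1; from the row with r=1: x=17, y=-20
Check: 53*(17) + 45*(-20) = 901 - 900 = 1

GCD = 1, x = 17, y = -20


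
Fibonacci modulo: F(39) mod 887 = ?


F(k) mod 887 for k=1..39:
1, 1, 2, 3, 5, 8, 13, 21, 34, 55, 89, 144, 233, 377, 610, 100, 710, 810, 633, 556, 302, 858, 273, 244, 517, 761, 391, 265, 656, 34, 690, 724, 527, 364, 4, 368, 372, 740, 225
F(39) mod 887 = 225


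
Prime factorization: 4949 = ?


4949 / 7 = 707
707 / 7 = 101
101 / 101 = 1
4949 = 7^2 × 101


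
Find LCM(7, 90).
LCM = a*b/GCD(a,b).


GCD(7, 90) = 1
LCM = 7*90/1 = 630/1 = 630

LCM = 630


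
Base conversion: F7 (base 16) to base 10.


F7 (base 16) = 247 (decimal)
247 (decimal) = 247 (base 10)


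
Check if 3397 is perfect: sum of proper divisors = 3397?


Proper divisors of 3397: 1, 43, 79
Sum = 1 + 43 + 79 = 123

No, 3397 is not perfect (123 ≠ 3397)


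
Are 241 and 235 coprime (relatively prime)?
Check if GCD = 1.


Euclidean algorithm:
241 = 1 * 235 + 6
235 = 39 * 6 + 1
6 = 6 * 1 + 0
GCD(241, 235) = 1

Yes, coprime (GCD = 1)


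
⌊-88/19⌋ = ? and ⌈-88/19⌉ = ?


-88/19 = -4.6316
floor = -5
ceil = -4

floor = -5, ceil = -4


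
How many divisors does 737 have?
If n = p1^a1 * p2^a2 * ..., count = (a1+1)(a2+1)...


737 = 11^1 × 67^1
d(737) = (1+1) × (1+1) = 4

4 divisors


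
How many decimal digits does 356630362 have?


356630362 has 9 digits in base 10
floor(log10(356630362)) + 1 = floor(8.5522) + 1 = 9

9 digits (base 10)


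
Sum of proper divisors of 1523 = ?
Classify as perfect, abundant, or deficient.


Proper divisors: 1
Sum = 1 = 1
1 < 1523 → deficient

s(1523) = 1 (deficient)


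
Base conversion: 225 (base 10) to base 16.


225 (base 10) = 225 (decimal)
225 (decimal) = E1 (base 16)


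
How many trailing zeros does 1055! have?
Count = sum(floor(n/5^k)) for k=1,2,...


floor(1055/5) = 211
floor(1055/25) = 42
floor(1055/125) = 8
floor(1055/625) = 1
Total = 262

262 trailing zeros


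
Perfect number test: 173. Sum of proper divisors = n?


Proper divisors of 173: 1
Sum = 1 = 1

No, 173 is not perfect (1 ≠ 173)


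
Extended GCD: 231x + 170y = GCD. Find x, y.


Tabular extended Euclidean (each row: r = 231*s + 170*t):
r=231, s=1, t=0
r=170, s=0, t=1
q=1: r=61, s=1, t=-1   [231*(1) + 170*(-1) = 61]
q=2: r=48, s=-2, t=3   [231*(-2) + 170*(3) = 48]
q=1: r=13, s=3, t=-4   [231*(3) + 170*(-4) = 13]
q=3: r=9, s=-11, t=15   [231*(-11) + 170*(15) = 9]
q=1: r=4, s=14, t=-19   [231*(14) + 170*(-19) = 4]
q=2: r=1, s=-39, t=53   [231*(-39) + 170*(53) = 1]
q=4: r=0, s=170, t=-231   [231*(170) + 170*(-231) = 0]
GCD = 1; from the row with r=1: x=-39, y=53
Check: 231*(-39) + 170*(53) = -9009 + 9010 = 1

GCD = 1, x = -39, y = 53


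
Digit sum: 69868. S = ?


6 + 9 + 8 + 6 + 8 = 37


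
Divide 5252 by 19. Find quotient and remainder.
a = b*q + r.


5252 = 19 * 276 + 8
Check: 5244 + 8 = 5252

q = 276, r = 8


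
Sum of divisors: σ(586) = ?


Divisors of 586: 1, 2, 293, 586
Sum = 1 + 2 + 293 + 586 = 882

σ(586) = 882


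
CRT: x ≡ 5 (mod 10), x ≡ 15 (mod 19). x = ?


M = 10*19 = 190
M1 = M/10 = 19, M2 = M/19 = 10
M1^(-1) mod 10 = 9, M2^(-1) mod 19 = 2
x = 5*19*9 + 15*10*2 = 1155
1155 mod 190 = 15
Check: 15 mod 10 = 5 ✓, 15 mod 19 = 15 ✓

x ≡ 15 (mod 190)


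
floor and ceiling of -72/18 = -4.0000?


-72/18 = -4.0000
floor = -4
ceil = -4

floor = -4, ceil = -4


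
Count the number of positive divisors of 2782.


2782 = 2^1 × 13^1 × 107^1
d(2782) = (1+1) × (1+1) × (1+1) = 8

8 divisors


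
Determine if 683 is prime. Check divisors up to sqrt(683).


Check divisors up to sqrt(683) = 26.1343
No divisors found.
683 is prime.

Yes, 683 is prime


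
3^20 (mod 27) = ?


3^1 mod 27 = 3
3^2 mod 27 = 9
3^3 mod 27 = 0
3^4 mod 27 = 0
3^5 mod 27 = 0
3^6 mod 27 = 0
3^7 mod 27 = 0
3^8 mod 27 = 0
3^9 mod 27 = 0
3^10 mod 27 = 0
3^11 mod 27 = 0
3^12 mod 27 = 0
3^13 mod 27 = 0
3^14 mod 27 = 0
3^15 mod 27 = 0
3^16 mod 27 = 0
3^17 mod 27 = 0
3^18 mod 27 = 0
3^19 mod 27 = 0
3^20 mod 27 = 0


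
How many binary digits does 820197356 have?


820197356 in base 2 = 110000111000110011011111101100
Number of digits = 30

30 digits (base 2)


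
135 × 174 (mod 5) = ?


135 × 174 = 23490
23490 mod 5 = 0


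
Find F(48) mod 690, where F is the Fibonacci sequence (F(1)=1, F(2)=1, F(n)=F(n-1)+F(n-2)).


F(k) mod 690 for k=1..48:
1, 1, 2, 3, 5, 8, 13, 21, 34, 55, 89, 144, 233, 377, 610, 297, 217, 514, 41, 555, 596, 461, 367, 138, 505, 643, 458, 411, 179, 590, 79, 669, 58, 37, 95, 132, 227, 359, 586, 255, 151, 406, 557, 273, 140, 413, 553, 276
F(48) mod 690 = 276


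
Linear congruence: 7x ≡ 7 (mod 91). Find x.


GCD(7, 91) = 7 divides 7
Divide: 1x ≡ 1 (mod 13)
x ≡ 1 (mod 13)


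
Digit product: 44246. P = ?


4 × 4 × 2 × 4 × 6 = 768


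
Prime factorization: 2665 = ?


2665 / 5 = 533
533 / 13 = 41
41 / 41 = 1
2665 = 5 × 13 × 41


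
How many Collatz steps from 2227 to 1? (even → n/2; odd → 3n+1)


2227 → 6682 → 3341 → 10024 → 5012 → 2506 → 1253 → 3760 → 1880 → 940 → 470 → 235 → 706 → 353 → 1060 → 530 → 265 → 796 → 398 → 199 → 598 → 299 → 898 → 449 → 1348 → 674 → 337 → 1012 → 506 → 253 → 760 → 380 → 190 → 95 → 286 → 143 → 430 → 215 → 646 → 323 → 970 → 485 → 1456 → 728 → 364 → 182 → 91 → 274 → 137 → 412 → 206 → 103 → 310 → 155 → 466 → 233 → 700 → 350 → 175 → 526 → 263 → 790 → 395 → 1186 → 593 → 1780 → 890 → 445 → 1336 → 668 → 334 → 167 → 502 → 251 → 754 → 377 → 1132 → 566 → 283 → 850 → 425 → 1276 → 638 → 319 → 958 → 479 → 1438 → 719 → 2158 → 1079 → 3238 → 1619 → 4858 → 2429 → 7288 → 3644 → 1822 → 911 → 2734 → 1367 → 4102 → 2051 → 6154 → 3077 → 9232 → 4616 → 2308 → 1154 → 577 → 1732 → 866 → 433 → 1300 → 650 → 325 → 976 → 488 → 244 → 122 → 61 → 184 → 92 → 46 → 23 → 70 → 35 → 106 → 53 → 160 → 80 → 40 → 20 → 10 → 5 → 16 → 8 → 4 → 2 → 1
Total steps = 138

138 steps


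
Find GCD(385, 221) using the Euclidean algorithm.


385 = 1 * 221 + 164
221 = 1 * 164 + 57
164 = 2 * 57 + 50
57 = 1 * 50 + 7
50 = 7 * 7 + 1
7 = 7 * 1 + 0
GCD = 1
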